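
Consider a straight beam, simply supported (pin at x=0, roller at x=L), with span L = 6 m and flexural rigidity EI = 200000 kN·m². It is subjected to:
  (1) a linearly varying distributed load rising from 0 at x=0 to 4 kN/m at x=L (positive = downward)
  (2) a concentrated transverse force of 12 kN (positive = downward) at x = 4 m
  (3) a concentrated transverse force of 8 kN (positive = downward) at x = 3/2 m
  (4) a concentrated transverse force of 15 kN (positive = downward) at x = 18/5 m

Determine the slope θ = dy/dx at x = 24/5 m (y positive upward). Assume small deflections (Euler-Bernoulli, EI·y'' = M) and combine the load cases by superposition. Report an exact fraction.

Load 1 — triangular load w₀=4 kN/m (0→w₀ over full span):
  θ_1 = -w₀(7L⁴-30L²x²+15x⁴)/(360LEI) = -4·(7·6⁴-30·6²·(24/5)²+15·(24/5)⁴)/(360·6·200000) = 2271/31250000 rad
Load 2 — point force P=12 kN at a=4 m (b=L-a=2):
  θ_2 = -Pa(2L²-6Lx+3x²+a²)/(6LEI)  [x>a] = -12·4·(2·6²-6·6·(24/5)+3·(24/5)²+4²)/(6·6·200000) = 49/468750 rad
Load 3 — point force P=8 kN at a=3/2 m (b=L-a=9/2):
  θ_3 = -Pa(2L²-6Lx+3x²+a²)/(6LEI)  [x>a] = -8·(3/2)·(2·6²-6·6·(24/5)+3·(24/5)²+(3/2)²)/(6·6·200000) = 981/20000000 rad
Load 4 — point force P=15 kN at a=18/5 m (b=L-a=12/5):
  θ_4 = -Pa(2L²-6Lx+3x²+a²)/(6LEI)  [x>a] = -15·(18/5)·(2·6²-6·6·(24/5)+3·(24/5)²+(18/5)²)/(6·6·200000) = 351/2500000 rad
Superposition: θ = Σ θ_i = 549983/1500000000 rad ≈ 0.000367 rad

θ(24/5) = 549983/1500000000 rad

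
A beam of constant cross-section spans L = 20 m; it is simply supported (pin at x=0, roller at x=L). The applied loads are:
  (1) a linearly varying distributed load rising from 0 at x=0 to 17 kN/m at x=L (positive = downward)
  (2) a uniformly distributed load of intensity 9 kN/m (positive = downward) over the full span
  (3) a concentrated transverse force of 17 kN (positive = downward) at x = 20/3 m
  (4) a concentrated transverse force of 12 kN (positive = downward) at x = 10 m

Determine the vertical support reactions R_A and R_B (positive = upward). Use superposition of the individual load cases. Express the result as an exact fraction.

R_A = 164 kN, R_B = 215 kN

Load 1 — triangular load w₀=17 kN/m (0→w₀ over full span):
  R_A = w₀L/6 = 17·20/6 = 170/3 kN
  R_B = w₀L/3 = 17·20/3 = 340/3 kN
Load 2 — uniform load w=9 kN/m over full span:
  R_A = wL/2 = 9·20/2 = 90 kN
  R_B = wL/2 = 9·20/2 = 90 kN
Load 3 — point force P=17 kN at a=20/3 m (b=L-a=40/3):
  R_A = Pb/L = 17·(40/3)/20 = 34/3 kN
  R_B = Pa/L = 17·(20/3)/20 = 17/3 kN
Load 4 — point force P=12 kN at a=10 m (b=L-a=10):
  R_A = Pb/L = 12·10/20 = 6 kN
  R_B = Pa/L = 12·10/20 = 6 kN
Superposition: R_A = 164 kN, R_B = 215 kN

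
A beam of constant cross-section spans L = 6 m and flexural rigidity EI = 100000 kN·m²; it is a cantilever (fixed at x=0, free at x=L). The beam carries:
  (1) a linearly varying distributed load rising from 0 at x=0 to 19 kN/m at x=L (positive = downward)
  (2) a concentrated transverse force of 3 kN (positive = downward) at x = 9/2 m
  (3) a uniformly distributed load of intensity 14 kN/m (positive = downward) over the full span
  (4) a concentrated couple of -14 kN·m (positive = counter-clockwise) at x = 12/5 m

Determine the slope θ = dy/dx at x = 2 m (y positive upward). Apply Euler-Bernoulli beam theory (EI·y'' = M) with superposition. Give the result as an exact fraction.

Load 1 — triangular load w₀=19 kN/m (0→w₀ over full span):
  θ_1 = (w₀Lx²/4-w₀L²x/3-w₀x⁴/(24L))/EI = (19·6·2²/4-19·6²·2/3-19·2⁴/(24·6))/100000 = -3097/900000 rad
Load 2 — point force P=3 kN at a=9/2 m (b=L-a=3/2):
  θ_2 = -Px(2a-x)/(2EI)  [x≤a] = -3·2·(2·(9/2)-2)/(2·100000) = -21/100000 rad
Load 3 — uniform load w=14 kN/m over full span:
  θ_3 = -wx(x²-3Lx+3L²)/(6EI) = -14·2·(2²-3·6·2+3·6²)/(6·100000) = -133/37500 rad
Load 4 — applied couple M₀=-14 kN·m at a=12/5 m (b=L-a=18/5):
  θ_4 = M₀x/EI  [x≤a] = (-14)·2/100000 = -7/25000 rad
Superposition: θ = Σ θ_i = -673/90000 rad ≈ -0.007478 rad

θ(2) = -673/90000 rad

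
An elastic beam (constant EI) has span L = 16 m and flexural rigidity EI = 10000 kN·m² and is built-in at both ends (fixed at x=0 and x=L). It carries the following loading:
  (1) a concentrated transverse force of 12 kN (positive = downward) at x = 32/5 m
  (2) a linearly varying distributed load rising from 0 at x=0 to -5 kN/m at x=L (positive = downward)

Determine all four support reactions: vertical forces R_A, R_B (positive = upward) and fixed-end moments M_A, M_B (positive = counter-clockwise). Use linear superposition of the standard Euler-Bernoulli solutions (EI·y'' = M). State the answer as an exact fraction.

Load 1 — point force P=12 kN at a=32/5 m (b=L-a=48/5):
  R_A = Pb²(3a+b)/L³ = 12·(48/5)²·(3·(32/5)+(48/5))/16³ = 972/125 kN
  M_A = Pab²/L² = 12·(32/5)·(48/5)²/16² = 3456/125 kN·m
  R_B = Pa²(a+3b)/L³ = 12·(32/5)²·((32/5)+3·(48/5))/16³ = 528/125 kN
  M_B = -Pa²b/L² = -12·(32/5)²·(48/5)/16² = -2304/125 kN·m
Load 2 — triangular load w₀=-5 kN/m (0→w₀ over full span):
  R_A = 3w₀L/20 = 3·(-5)·16/20 = -12 kN
  M_A = w₀L²/30 = (-5)·16²/30 = -128/3 kN·m
  R_B = 7w₀L/20 = 7·(-5)·16/20 = -28 kN
  M_B = -w₀L²/20 = -(-5)·16²/20 = 64 kN·m
Superposition: R_A = -528/125 kN, M_A = -5632/375 kN·m, R_B = -2972/125 kN, M_B = 5696/125 kN·m

R_A = -528/125 kN, M_A = -5632/375 kN·m, R_B = -2972/125 kN, M_B = 5696/125 kN·m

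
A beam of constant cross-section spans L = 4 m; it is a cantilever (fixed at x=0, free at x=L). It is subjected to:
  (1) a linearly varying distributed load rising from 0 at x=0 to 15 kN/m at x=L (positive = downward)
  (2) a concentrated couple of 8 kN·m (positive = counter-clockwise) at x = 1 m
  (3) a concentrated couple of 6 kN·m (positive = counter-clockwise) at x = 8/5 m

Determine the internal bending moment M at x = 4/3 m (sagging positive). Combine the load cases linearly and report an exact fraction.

Load 1 — triangular load w₀=15 kN/m (0→w₀ over full span):
  M_1 = w₀Lx/2 - w₀L²/3 - w₀x³/(6L) = 15·4·(4/3)/2 - 15·4²/3 - 15·(4/3)³/(6·4) = -1120/27 kN·m
Load 2 — applied couple M₀=8 kN·m at a=1 m (b=L-a=3):
  M_2 = 0  [x>a] = 0 kN·m
Load 3 — applied couple M₀=6 kN·m at a=8/5 m (b=L-a=12/5):
  M_3 = M₀  [x≤a] = 6 = 6 kN·m
Superposition: M = Σ M_i = -958/27 kN·m ≈ -35.481481 kN·m

M(4/3) = -958/27 kN·m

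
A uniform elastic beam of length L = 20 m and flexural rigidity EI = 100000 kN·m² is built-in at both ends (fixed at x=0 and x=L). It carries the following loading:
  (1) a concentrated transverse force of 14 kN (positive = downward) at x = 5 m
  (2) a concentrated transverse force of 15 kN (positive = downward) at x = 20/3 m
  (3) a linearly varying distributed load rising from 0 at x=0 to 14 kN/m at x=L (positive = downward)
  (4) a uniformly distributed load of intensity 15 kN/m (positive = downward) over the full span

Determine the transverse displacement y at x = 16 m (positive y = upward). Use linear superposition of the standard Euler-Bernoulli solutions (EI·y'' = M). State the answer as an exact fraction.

Load 1 — point force P=14 kN at a=5 m (b=L-a=15):
  y_1 = -Pa²(L-x)²(3bL-(3b+a)(L-x))/(6L³EI)  [x>a] = -14·5²·(20-16)²·(3·15·20-(3·15+5)·(20-16))/(6·20³·100000) = -49/60000 m
Load 2 — point force P=15 kN at a=20/3 m (b=L-a=40/3):
  y_2 = -Pa²(L-x)²(3bL-(3b+a)(L-x))/(6L³EI)  [x>a] = -15·(20/3)²·(20-16)²·(3·(40/3)·20-(3·(40/3)+(20/3))·(20-16))/(6·20³·100000) = -23/16875 m
Load 3 — triangular load w₀=14 kN/m (0→w₀ over full span):
  y_3 = -w₀x²(L-x)²(x+2L)/(120LEI) = -14·16²·(20-16)²·(16+2·20)/(120·20·100000) = -3136/234375 m
Load 4 — uniform load w=15 kN/m over full span:
  y_4 = -wx²(L-x)²/(24EI) = -15·16²·(20-16)²/(24·100000) = -16/625 m
Superposition: y = Σ y_i = -2778293/67500000 m ≈ -0.041160 m

y(16) = -2778293/67500000 m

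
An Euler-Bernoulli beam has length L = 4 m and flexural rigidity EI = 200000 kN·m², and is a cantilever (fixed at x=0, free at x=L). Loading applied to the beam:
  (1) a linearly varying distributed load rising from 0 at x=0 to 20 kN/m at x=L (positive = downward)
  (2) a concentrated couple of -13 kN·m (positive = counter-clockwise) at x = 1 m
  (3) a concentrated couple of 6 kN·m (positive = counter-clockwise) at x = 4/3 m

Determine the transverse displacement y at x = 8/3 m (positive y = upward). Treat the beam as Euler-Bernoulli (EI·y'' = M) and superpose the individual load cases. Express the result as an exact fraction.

Load 1 — triangular load w₀=20 kN/m (0→w₀ over full span):
  y_1 = (w₀Lx³/12-w₀L²x²/6-w₀x⁵/(120L))/EI = (20·4·(8/3)³/12-20·4²·(8/3)²/6-20·(8/3)⁵/(120·4))/200000 = -2944/2278125 m
Load 2 — applied couple M₀=-13 kN·m at a=1 m (b=L-a=3):
  y_2 = M₀a(2x-a)/(2EI)  [x>a] = (-13)·1·(2·(8/3)-1)/(2·200000) = -169/1200000 m
Load 3 — applied couple M₀=6 kN·m at a=4/3 m (b=L-a=8/3):
  y_3 = M₀a(2x-a)/(2EI)  [x>a] = 6·(4/3)·(2·(8/3)-(4/3))/(2·200000) = 1/12500 m
Superposition: y = Σ y_i = -394571/291600000 m ≈ -0.001353 m

y(8/3) = -394571/291600000 m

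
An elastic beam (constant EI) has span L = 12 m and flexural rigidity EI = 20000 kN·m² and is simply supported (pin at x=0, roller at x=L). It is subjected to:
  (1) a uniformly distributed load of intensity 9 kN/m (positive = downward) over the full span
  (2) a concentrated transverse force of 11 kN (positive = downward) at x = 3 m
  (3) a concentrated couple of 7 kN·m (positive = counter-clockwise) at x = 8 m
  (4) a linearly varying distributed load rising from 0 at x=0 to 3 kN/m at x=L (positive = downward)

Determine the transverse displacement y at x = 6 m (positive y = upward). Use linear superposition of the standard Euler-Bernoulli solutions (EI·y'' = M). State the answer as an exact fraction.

y(6) = -12569/80000 m

Load 1 — uniform load w=9 kN/m over full span:
  y_1 = -wx(L³-2Lx²+x³)/(24EI) = -9·6·(12³-2·12·6²+6³)/(24·20000) = -243/2000 m
Load 2 — point force P=11 kN at a=3 m (b=L-a=9):
  y_2 = -Pa(L-x)(2Lx-a²-x²)/(6LEI)  [x>a] = -11·3·(12-6)·(2·12·6-3²-6²)/(6·12·20000) = -1089/80000 m
Load 3 — applied couple M₀=7 kN·m at a=8 m (b=L-a=4):
  y_3 = (M₀x³/(6L)+C₁x)/EI  [x≤a] with C₁=M₀(3b²-L²)/(6L)=-28/3 = (7·6³/(6·12)+(-28/3)·6)/20000 = -7/4000 m
Load 4 — triangular load w₀=3 kN/m (0→w₀ over full span):
  y_4 = -w₀x(7L⁴-10L²x²+3x⁴)/(360LEI) = -3·6·(7·12⁴-10·12²·6²+3·6⁴)/(360·12·20000) = -81/4000 m
Superposition: y = Σ y_i = -12569/80000 m ≈ -0.157112 m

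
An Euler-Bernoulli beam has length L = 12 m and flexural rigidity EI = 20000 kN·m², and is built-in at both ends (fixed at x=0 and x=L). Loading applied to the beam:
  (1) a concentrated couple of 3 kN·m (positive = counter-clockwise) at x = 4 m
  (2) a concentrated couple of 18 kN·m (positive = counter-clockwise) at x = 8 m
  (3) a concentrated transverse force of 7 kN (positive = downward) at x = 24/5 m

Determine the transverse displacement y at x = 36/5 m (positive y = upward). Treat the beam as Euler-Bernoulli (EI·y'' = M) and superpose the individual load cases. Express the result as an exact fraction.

Load 1 — applied couple M₀=3 kN·m at a=4 m (b=L-a=8):
  y_1 = (R_Ax³/6 - M_Ax²/2 - M₀(x-a)²/2)/EI  [x>a] with R_A=1/3, M_A=0 = ((1/3)·(36/5)³/6 - 0·(36/5)²/2 - 3·((36/5)-4)²/2)/20000 = 21/78125 m
Load 2 — applied couple M₀=18 kN·m at a=8 m (b=L-a=4):
  y_2 = (R_Ax³/6 - M_Ax²/2)/EI  [x≤a] with R_A=2, M_A=6 = (2·(36/5)³/6 - 6·(36/5)²/2)/20000 = -243/156250 m
Load 3 — point force P=7 kN at a=24/5 m (b=L-a=36/5):
  y_3 = -Pa²(L-x)²(3bL-(3b+a)(L-x))/(6L³EI)  [x>a] = -7·(24/5)²·(12-(36/5))²·(3·(36/5)·12-(3·(36/5)+(24/5))·(12-(36/5)))/(6·12³·20000) = -23184/9765625 m
Superposition: y = Σ y_i = -71493/19531250 m ≈ -0.003660 m

y(36/5) = -71493/19531250 m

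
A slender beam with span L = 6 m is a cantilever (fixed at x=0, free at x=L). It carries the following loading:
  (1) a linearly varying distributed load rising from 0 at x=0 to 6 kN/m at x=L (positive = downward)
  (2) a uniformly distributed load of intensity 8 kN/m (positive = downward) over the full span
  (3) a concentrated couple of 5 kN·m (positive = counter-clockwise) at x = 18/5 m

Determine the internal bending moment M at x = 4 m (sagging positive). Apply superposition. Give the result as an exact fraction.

M(4) = -80/3 kN·m

Load 1 — triangular load w₀=6 kN/m (0→w₀ over full span):
  M_1 = w₀Lx/2 - w₀L²/3 - w₀x³/(6L) = 6·6·4/2 - 6·6²/3 - 6·4³/(6·6) = -32/3 kN·m
Load 2 — uniform load w=8 kN/m over full span:
  M_2 = -w(L-x)²/2 = -8·(6-4)²/2 = -16 kN·m
Load 3 — applied couple M₀=5 kN·m at a=18/5 m (b=L-a=12/5):
  M_3 = 0  [x>a] = 0 kN·m
Superposition: M = Σ M_i = -80/3 kN·m ≈ -26.666667 kN·m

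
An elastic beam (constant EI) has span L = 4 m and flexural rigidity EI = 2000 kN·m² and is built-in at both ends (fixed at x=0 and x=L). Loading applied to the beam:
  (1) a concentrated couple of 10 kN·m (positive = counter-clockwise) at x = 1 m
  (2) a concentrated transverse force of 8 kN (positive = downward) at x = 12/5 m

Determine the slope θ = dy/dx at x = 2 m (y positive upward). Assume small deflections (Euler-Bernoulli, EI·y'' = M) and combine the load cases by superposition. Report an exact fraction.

θ(2) = -1137/2000000 rad

Load 1 — applied couple M₀=10 kN·m at a=1 m (b=L-a=3):
  θ_1 = (R_Ax²/2 - M_Ax - M₀(x-a))/EI  [x>a] with R_A=45/16, M_A=-15/8 = ((45/16)·2²/2 - (-15/8)·2 - 10·(2-1))/2000 = -1/3200 rad
Load 2 — point force P=8 kN at a=12/5 m (b=L-a=8/5):
  θ_2 = -Pb²x(2aL-(3a+b)x)/(2L³EI)  [x≤a] = -8·(8/5)²·2·(2·(12/5)·4-(3·(12/5)+(8/5))·2)/(2·4³·2000) = -4/15625 rad
Superposition: θ = Σ θ_i = -1137/2000000 rad ≈ -0.000568 rad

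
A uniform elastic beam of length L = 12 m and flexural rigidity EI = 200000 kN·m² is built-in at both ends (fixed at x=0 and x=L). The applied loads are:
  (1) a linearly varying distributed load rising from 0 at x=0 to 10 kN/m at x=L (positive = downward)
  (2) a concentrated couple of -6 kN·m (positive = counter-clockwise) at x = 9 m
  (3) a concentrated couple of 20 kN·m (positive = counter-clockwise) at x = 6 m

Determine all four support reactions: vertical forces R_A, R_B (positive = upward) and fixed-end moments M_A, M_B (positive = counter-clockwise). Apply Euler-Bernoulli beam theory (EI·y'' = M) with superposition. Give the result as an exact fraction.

Load 1 — triangular load w₀=10 kN/m (0→w₀ over full span):
  R_A = 3w₀L/20 = 3·10·12/20 = 18 kN
  M_A = w₀L²/30 = 10·12²/30 = 48 kN·m
  R_B = 7w₀L/20 = 7·10·12/20 = 42 kN
  M_B = -w₀L²/20 = -10·12²/20 = -72 kN·m
Load 2 — applied couple M₀=-6 kN·m at a=9 m (b=L-a=3):
  R_A = 6M₀ab/L³ = 6·(-6)·9·3/12³ = -9/16 kN
  M_A = M₀b(2a-b)/L² = (-6)·3·(2·9-3)/12² = -15/8 kN·m
  R_B = -6M₀ab/L³ = -6·(-6)·9·3/12³ = 9/16 kN
  M_B = M₀a(2b-a)/L² = (-6)·9·(2·3-9)/12² = 9/8 kN·m
Load 3 — applied couple M₀=20 kN·m at a=6 m (b=L-a=6):
  R_A = 6M₀ab/L³ = 6·20·6·6/12³ = 5/2 kN
  M_A = M₀b(2a-b)/L² = 20·6·(2·6-6)/12² = 5 kN·m
  R_B = -6M₀ab/L³ = -6·20·6·6/12³ = -5/2 kN
  M_B = M₀a(2b-a)/L² = 20·6·(2·6-6)/12² = 5 kN·m
Superposition: R_A = 319/16 kN, M_A = 409/8 kN·m, R_B = 641/16 kN, M_B = -527/8 kN·m

R_A = 319/16 kN, M_A = 409/8 kN·m, R_B = 641/16 kN, M_B = -527/8 kN·m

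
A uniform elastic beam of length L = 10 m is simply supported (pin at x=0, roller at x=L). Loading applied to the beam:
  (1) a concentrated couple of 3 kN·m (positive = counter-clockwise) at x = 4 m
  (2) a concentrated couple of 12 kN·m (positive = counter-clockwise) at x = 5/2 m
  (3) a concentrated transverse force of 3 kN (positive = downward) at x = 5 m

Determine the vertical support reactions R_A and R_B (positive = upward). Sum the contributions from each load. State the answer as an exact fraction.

R_A = 3 kN, R_B = 0 kN

Load 1 — applied couple M₀=3 kN·m at a=4 m (b=L-a=6):
  R_A = M₀/L = 3/10 kN
  R_B = -M₀/L = -3/10 kN
Load 2 — applied couple M₀=12 kN·m at a=5/2 m (b=L-a=15/2):
  R_A = M₀/L = 12/10 = 6/5 kN
  R_B = -M₀/L = -12/10 = -6/5 kN
Load 3 — point force P=3 kN at a=5 m (b=L-a=5):
  R_A = Pb/L = 3·5/10 = 3/2 kN
  R_B = Pa/L = 3·5/10 = 3/2 kN
Superposition: R_A = 3 kN, R_B = 0 kN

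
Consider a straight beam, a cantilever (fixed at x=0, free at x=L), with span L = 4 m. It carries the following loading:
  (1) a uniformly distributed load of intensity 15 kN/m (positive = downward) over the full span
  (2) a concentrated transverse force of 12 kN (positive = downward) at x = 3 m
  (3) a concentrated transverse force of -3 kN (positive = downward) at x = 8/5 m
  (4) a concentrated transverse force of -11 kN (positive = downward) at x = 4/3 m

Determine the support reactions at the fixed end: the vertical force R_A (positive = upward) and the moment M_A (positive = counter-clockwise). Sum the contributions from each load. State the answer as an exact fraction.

Load 1 — uniform load w=15 kN/m over full span:
  R_A = wL = 15·4 = 60 kN
  M_A = wL²/2 = 15·4²/2 = 120 kN·m
Load 2 — point force P=12 kN at a=3 m (b=L-a=1):
  R_A = P = 12 kN
  M_A = Pa = 12·3 = 36 kN·m
Load 3 — point force P=-3 kN at a=8/5 m (b=L-a=12/5):
  R_A = P = (-3) = -3 kN
  M_A = Pa = (-3)·(8/5) = -24/5 kN·m
Load 4 — point force P=-11 kN at a=4/3 m (b=L-a=8/3):
  R_A = P = (-11) = -11 kN
  M_A = Pa = (-11)·(4/3) = -44/3 kN·m
Superposition: R_A = 58 kN, M_A = 2048/15 kN·m

R_A = 58 kN, M_A = 2048/15 kN·m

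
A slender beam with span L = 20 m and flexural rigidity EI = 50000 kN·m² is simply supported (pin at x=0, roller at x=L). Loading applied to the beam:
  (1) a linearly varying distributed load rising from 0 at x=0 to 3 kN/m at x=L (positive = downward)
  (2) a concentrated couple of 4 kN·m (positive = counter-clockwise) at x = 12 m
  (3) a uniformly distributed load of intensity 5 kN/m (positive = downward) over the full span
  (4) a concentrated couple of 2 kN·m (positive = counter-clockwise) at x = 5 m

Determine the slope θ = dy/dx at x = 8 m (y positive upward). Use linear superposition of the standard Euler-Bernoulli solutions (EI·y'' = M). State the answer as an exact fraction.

θ(8) = -13287/1000000 rad

Load 1 — triangular load w₀=3 kN/m (0→w₀ over full span):
  θ_1 = -w₀(7L⁴-30L²x²+15x⁴)/(360LEI) = -3·(7·20⁴-30·20²·8²+15·8⁴)/(360·20·50000) = -323/93750 rad
Load 2 — applied couple M₀=4 kN·m at a=12 m (b=L-a=8):
  θ_2 = (M₀x²/(2L)+C₁)/EI  [x≤a] with C₁=M₀(3b²-L²)/(6L)=-104/15 = (4·8²/(2·20)+(-104/15))/50000 = -1/93750 rad
Load 3 — uniform load w=5 kN/m over full span:
  θ_3 = -w(L³-6Lx²+4x³)/(24EI) = -5·(20³-6·20·8²+4·8³)/(24·50000) = -37/3750 rad
Load 4 — applied couple M₀=2 kN·m at a=5 m (b=L-a=15):
  θ_4 = (M₀x²/(2L)-M₀(x-a)+C₁)/EI  [x>a] with C₁=M₀(3b²-L²)/(6L)=55/12 = (2·8²/(2·20)-2·(8-5)+(55/12))/50000 = 107/3000000 rad
Superposition: θ = Σ θ_i = -13287/1000000 rad ≈ -0.013287 rad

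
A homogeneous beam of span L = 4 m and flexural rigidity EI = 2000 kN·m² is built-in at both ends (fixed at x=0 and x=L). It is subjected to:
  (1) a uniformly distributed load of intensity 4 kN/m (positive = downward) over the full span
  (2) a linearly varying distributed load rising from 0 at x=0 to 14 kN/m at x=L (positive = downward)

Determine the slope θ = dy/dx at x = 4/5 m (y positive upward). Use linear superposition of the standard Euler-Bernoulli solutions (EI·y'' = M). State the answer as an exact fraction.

Load 1 — uniform load w=4 kN/m over full span:
  θ_1 = -wx(L-x)(L-2x)/(12EI) = -4·(4/5)·(4-(4/5))·(4-2·(4/5))/(12·2000) = -16/15625 rad
Load 2 — triangular load w₀=14 kN/m (0→w₀ over full span):
  θ_2 = -w₀(2x(L-x)(L-2x)(x+2L)+x²(L-x)²)/(120LEI) = -14·(2·(4/5)·(4-(4/5))·(4-2·(4/5))·((4/5)+2·4)+(4/5)²·(4-(4/5))²)/(120·4·2000) = -392/234375 rad
Superposition: θ = Σ θ_i = -632/234375 rad ≈ -0.002697 rad

θ(4/5) = -632/234375 rad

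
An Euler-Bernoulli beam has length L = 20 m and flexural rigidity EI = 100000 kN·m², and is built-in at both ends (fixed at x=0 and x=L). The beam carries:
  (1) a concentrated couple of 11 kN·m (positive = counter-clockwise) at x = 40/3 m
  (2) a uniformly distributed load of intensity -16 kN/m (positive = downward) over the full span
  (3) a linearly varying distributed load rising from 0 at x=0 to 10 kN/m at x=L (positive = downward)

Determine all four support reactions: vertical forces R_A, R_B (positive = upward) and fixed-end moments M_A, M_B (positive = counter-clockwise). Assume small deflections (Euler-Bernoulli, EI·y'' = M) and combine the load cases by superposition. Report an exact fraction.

Load 1 — applied couple M₀=11 kN·m at a=40/3 m (b=L-a=20/3):
  R_A = 6M₀ab/L³ = 6·11·(40/3)·(20/3)/20³ = 11/15 kN
  M_A = M₀b(2a-b)/L² = 11·(20/3)·(2·(40/3)-(20/3))/20² = 11/3 kN·m
  R_B = -6M₀ab/L³ = -6·11·(40/3)·(20/3)/20³ = -11/15 kN
  M_B = M₀a(2b-a)/L² = 11·(40/3)·(2·(20/3)-(40/3))/20² = 0 kN·m
Load 2 — uniform load w=-16 kN/m over full span:
  R_A = wL/2 = (-16)·20/2 = -160 kN
  M_A = wL²/12 = (-16)·20²/12 = -1600/3 kN·m
  R_B = wL/2 = (-16)·20/2 = -160 kN
  M_B = -wL²/12 = -(-16)·20²/12 = 1600/3 kN·m
Load 3 — triangular load w₀=10 kN/m (0→w₀ over full span):
  R_A = 3w₀L/20 = 3·10·20/20 = 30 kN
  M_A = w₀L²/30 = 10·20²/30 = 400/3 kN·m
  R_B = 7w₀L/20 = 7·10·20/20 = 70 kN
  M_B = -w₀L²/20 = -10·20²/20 = -200 kN·m
Superposition: R_A = -1939/15 kN, M_A = -1189/3 kN·m, R_B = -1361/15 kN, M_B = 1000/3 kN·m

R_A = -1939/15 kN, M_A = -1189/3 kN·m, R_B = -1361/15 kN, M_B = 1000/3 kN·m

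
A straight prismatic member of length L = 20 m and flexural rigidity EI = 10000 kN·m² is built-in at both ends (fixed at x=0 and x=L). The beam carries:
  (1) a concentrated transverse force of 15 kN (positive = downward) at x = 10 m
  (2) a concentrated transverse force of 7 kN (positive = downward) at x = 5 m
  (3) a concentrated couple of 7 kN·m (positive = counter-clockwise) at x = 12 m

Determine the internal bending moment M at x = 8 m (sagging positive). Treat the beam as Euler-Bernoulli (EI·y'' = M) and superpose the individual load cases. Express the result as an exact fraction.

Load 1 — point force P=15 kN at a=10 m (b=L-a=10):
  M_1 = Pb²(3a+b)x/L³ - Pab²/L²  [x≤a] = 15·10²·(3·10+10)·8/20³ - 15·10·10²/20² = 45/2 kN·m
Load 2 — point force P=7 kN at a=5 m (b=L-a=15):
  M_2 = Pa²(a+3b)(L-x)/L³ - Pa²b/L²  [x>a] = 7·5²·(5+3·15)·(20-8)/20³ - 7·5²·15/20² = 105/16 kN·m
Load 3 — applied couple M₀=7 kN·m at a=12 m (b=L-a=8):
  M_3 = R_Ax - M_A  [x≤a] with R_A=63/125, M_A=56/25 = (63/125)·8 - (56/25) = 224/125 kN·m
Superposition: M = Σ M_i = 61709/2000 kN·m ≈ 30.854500 kN·m

M(8) = 61709/2000 kN·m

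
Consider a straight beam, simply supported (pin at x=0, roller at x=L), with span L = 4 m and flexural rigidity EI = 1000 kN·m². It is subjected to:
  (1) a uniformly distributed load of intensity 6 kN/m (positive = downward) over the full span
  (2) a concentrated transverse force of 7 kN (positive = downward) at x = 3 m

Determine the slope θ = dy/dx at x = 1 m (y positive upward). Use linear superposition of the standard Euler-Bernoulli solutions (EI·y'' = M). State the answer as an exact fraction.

Load 1 — uniform load w=6 kN/m over full span:
  θ_1 = -w(L³-6Lx²+4x³)/(24EI) = -6·(4³-6·4·1²+4·1³)/(24·1000) = -11/1000 rad
Load 2 — point force P=7 kN at a=3 m (b=L-a=1):
  θ_2 = -Pb(L²-b²-3x²)/(6LEI)  [x≤a] = -7·1·(4²-1²-3·1²)/(6·4·1000) = -7/2000 rad
Superposition: θ = Σ θ_i = -29/2000 rad ≈ -0.014500 rad

θ(1) = -29/2000 rad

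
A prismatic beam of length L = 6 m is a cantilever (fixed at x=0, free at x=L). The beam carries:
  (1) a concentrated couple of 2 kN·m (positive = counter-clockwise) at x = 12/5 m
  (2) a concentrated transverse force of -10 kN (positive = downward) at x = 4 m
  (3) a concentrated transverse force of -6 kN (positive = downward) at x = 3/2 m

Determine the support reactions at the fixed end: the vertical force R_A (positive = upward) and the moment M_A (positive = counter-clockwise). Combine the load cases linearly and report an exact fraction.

R_A = -16 kN, M_A = -51 kN·m

Load 1 — applied couple M₀=2 kN·m at a=12/5 m (b=L-a=18/5):
  R_A = 0 kN
  M_A = -M₀ = -2 kN·m
Load 2 — point force P=-10 kN at a=4 m (b=L-a=2):
  R_A = P = (-10) = -10 kN
  M_A = Pa = (-10)·4 = -40 kN·m
Load 3 — point force P=-6 kN at a=3/2 m (b=L-a=9/2):
  R_A = P = (-6) = -6 kN
  M_A = Pa = (-6)·(3/2) = -9 kN·m
Superposition: R_A = -16 kN, M_A = -51 kN·m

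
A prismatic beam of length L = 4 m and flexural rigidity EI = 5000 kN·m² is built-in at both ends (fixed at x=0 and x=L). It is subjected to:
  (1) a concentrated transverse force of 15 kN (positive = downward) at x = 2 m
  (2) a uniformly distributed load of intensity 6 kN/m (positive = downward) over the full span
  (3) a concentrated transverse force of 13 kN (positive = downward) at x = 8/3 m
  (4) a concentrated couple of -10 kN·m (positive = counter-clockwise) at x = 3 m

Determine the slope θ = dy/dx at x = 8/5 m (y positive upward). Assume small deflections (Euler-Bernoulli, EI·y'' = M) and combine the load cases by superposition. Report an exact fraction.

θ(8/5) = -4933/5625000 rad

Load 1 — point force P=15 kN at a=2 m (b=L-a=2):
  θ_1 = -Pb²x(2aL-(3a+b)x)/(2L³EI)  [x≤a] = -15·2²·(8/5)·(2·2·4-(3·2+2)·(8/5))/(2·4³·5000) = -3/6250 rad
Load 2 — uniform load w=6 kN/m over full span:
  θ_2 = -wx(L-x)(L-2x)/(12EI) = -6·(8/5)·(4-(8/5))·(4-2·(8/5))/(12·5000) = -24/78125 rad
Load 3 — point force P=13 kN at a=8/3 m (b=L-a=4/3):
  θ_3 = -Pb²x(2aL-(3a+b)x)/(2L³EI)  [x≤a] = -13·(4/3)²·(8/5)·(2·(8/3)·4-(3·(8/3)+(4/3))·(8/5))/(2·4³·5000) = -52/140625 rad
Load 4 — applied couple M₀=-10 kN·m at a=3 m (b=L-a=1):
  θ_4 = (R_Ax²/2 - M_Ax)/EI  [x≤a] with R_A=-45/16, M_A=-25/8 = ((-45/16)·(8/5)²/2 - (-25/8)·(8/5))/5000 = 7/25000 rad
Superposition: θ = Σ θ_i = -4933/5625000 rad ≈ -0.000877 rad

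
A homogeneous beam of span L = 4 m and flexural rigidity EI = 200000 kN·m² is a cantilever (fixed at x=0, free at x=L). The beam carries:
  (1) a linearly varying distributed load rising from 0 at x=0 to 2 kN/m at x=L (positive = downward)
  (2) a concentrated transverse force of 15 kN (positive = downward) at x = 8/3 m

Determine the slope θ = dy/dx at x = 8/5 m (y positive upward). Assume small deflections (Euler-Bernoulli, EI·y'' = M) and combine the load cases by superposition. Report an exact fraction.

θ(8/5) = -1111/3906250 rad

Load 1 — triangular load w₀=2 kN/m (0→w₀ over full span):
  θ_1 = (w₀Lx²/4-w₀L²x/3-w₀x⁴/(24L))/EI = (2·4·(8/5)²/4-2·4²·(8/5)/3-2·(8/5)⁴/(24·4))/200000 = -118/1953125 rad
Load 2 — point force P=15 kN at a=8/3 m (b=L-a=4/3):
  θ_2 = -Px(2a-x)/(2EI)  [x≤a] = -15·(8/5)·(2·(8/3)-(8/5))/(2·200000) = -7/31250 rad
Superposition: θ = Σ θ_i = -1111/3906250 rad ≈ -0.000284 rad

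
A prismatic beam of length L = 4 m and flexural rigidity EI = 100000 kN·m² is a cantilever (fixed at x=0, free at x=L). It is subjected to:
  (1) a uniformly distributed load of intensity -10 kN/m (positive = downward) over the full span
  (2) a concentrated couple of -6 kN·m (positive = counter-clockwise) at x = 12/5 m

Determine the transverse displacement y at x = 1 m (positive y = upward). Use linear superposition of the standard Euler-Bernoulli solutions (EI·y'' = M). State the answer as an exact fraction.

y(1) = 123/400000 m

Load 1 — uniform load w=-10 kN/m over full span:
  y_1 = -wx²(x²-4Lx+6L²)/(24EI) = -(-10)·1²·(1²-4·4·1+6·4²)/(24·100000) = 27/80000 m
Load 2 — applied couple M₀=-6 kN·m at a=12/5 m (b=L-a=8/5):
  y_2 = M₀x²/(2EI)  [x≤a] = (-6)·1²/(2·100000) = -3/100000 m
Superposition: y = Σ y_i = 123/400000 m ≈ 0.000307 m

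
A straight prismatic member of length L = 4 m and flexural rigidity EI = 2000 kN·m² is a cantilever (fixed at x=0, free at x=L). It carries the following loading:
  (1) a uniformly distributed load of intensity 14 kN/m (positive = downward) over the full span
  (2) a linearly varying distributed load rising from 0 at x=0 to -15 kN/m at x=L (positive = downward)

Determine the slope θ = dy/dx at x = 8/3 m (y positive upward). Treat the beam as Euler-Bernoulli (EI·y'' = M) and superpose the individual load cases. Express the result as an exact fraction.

Load 1 — uniform load w=14 kN/m over full span:
  θ_1 = -wx(x²-3Lx+3L²)/(6EI) = -14·(8/3)·((8/3)²-3·4·(8/3)+3·4²)/(6·2000) = -728/10125 rad
Load 2 — triangular load w₀=-15 kN/m (0→w₀ over full span):
  θ_2 = (w₀Lx²/4-w₀L²x/3-w₀x⁴/(24L))/EI = ((-15)·4·(8/3)²/4-(-15)·4²·(8/3)/3-(-15)·(8/3)⁴/(24·4))/2000 = 116/2025 rad
Superposition: θ = Σ θ_i = -148/10125 rad ≈ -0.014617 rad

θ(8/3) = -148/10125 rad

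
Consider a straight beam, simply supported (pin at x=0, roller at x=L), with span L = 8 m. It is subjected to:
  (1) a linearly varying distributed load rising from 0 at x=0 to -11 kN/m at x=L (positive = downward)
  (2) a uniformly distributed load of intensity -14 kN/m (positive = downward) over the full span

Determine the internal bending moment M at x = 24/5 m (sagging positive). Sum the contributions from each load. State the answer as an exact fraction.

Load 1 — triangular load w₀=-11 kN/m (0→w₀ over full span):
  M_1 = w₀Lx/6 - w₀x³/(6L) = (-11)·8·(24/5)/6 - (-11)·(24/5)³/(6·8) = -5632/125 kN·m
Load 2 — uniform load w=-14 kN/m over full span:
  M_2 = wx(L-x)/2 = (-14)·(24/5)·(8-(24/5))/2 = -2688/25 kN·m
Superposition: M = Σ M_i = -19072/125 kN·m ≈ -152.576000 kN·m

M(24/5) = -19072/125 kN·m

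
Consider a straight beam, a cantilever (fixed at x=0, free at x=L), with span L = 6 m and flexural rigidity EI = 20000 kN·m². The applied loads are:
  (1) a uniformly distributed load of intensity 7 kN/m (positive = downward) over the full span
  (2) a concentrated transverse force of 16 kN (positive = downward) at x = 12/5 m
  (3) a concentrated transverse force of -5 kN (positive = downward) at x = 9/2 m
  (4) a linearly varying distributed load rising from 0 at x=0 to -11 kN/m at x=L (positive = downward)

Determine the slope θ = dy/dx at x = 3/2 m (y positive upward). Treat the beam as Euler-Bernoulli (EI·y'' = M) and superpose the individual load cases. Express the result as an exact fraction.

θ(3/2) = 5247/25600000 rad

Load 1 — uniform load w=7 kN/m over full span:
  θ_1 = -wx(x²-3Lx+3L²)/(6EI) = -7·(3/2)·((3/2)²-3·6·(3/2)+3·6²)/(6·20000) = -2331/320000 rad
Load 2 — point force P=16 kN at a=12/5 m (b=L-a=18/5):
  θ_2 = -Px(2a-x)/(2EI)  [x≤a] = -16·(3/2)·(2·(12/5)-(3/2))/(2·20000) = -99/50000 rad
Load 3 — point force P=-5 kN at a=9/2 m (b=L-a=3/2):
  θ_3 = -Px(2a-x)/(2EI)  [x≤a] = -(-5)·(3/2)·(2·(9/2)-(3/2))/(2·20000) = 9/6400 rad
Load 4 — triangular load w₀=-11 kN/m (0→w₀ over full span):
  θ_4 = (w₀Lx²/4-w₀L²x/3-w₀x⁴/(24L))/EI = ((-11)·6·(3/2)²/4-(-11)·6²·(3/2)/3-(-11)·(3/2)⁴/(24·6))/20000 = 41283/5120000 rad
Superposition: θ = Σ θ_i = 5247/25600000 rad ≈ 0.000205 rad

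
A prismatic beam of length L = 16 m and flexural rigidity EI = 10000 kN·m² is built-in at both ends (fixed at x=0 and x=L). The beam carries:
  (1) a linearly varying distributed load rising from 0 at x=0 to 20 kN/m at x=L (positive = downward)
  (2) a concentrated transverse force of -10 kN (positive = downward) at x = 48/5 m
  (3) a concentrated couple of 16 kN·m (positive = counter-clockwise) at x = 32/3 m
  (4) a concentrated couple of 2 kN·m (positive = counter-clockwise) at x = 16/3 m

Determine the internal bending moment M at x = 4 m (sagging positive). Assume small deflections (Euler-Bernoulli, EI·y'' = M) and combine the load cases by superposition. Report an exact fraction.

Load 1 — triangular load w₀=20 kN/m (0→w₀ over full span):
  M_1 = 3w₀Lx/20 - w₀L²/30 - w₀x³/(6L) = 3·20·16·4/20 - 20·16²/30 - 20·4³/(6·16) = 8 kN·m
Load 2 — point force P=-10 kN at a=48/5 m (b=L-a=32/5):
  M_2 = Pb²(3a+b)x/L³ - Pab²/L²  [x≤a] = (-10)·(32/5)²·(3·(48/5)+(32/5))·4/16³ - (-10)·(48/5)·(32/5)²/16² = 32/25 kN·m
Load 3 — applied couple M₀=16 kN·m at a=32/3 m (b=L-a=16/3):
  M_3 = R_Ax - M_A  [x≤a] with R_A=4/3, M_A=16/3 = (4/3)·4 - (16/3) = 0 kN·m
Load 4 — applied couple M₀=2 kN·m at a=16/3 m (b=L-a=32/3):
  M_4 = R_Ax - M_A  [x≤a] with R_A=1/6, M_A=0 = (1/6)·4 - 0 = 2/3 kN·m
Superposition: M = Σ M_i = 746/75 kN·m ≈ 9.946667 kN·m

M(4) = 746/75 kN·m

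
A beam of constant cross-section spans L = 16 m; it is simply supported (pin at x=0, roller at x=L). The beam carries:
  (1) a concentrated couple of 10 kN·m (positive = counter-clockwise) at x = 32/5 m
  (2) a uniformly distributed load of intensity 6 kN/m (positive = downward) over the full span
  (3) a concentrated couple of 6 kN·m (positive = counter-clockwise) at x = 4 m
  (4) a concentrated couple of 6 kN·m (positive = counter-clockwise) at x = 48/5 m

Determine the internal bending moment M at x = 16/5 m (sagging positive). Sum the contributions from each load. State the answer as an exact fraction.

Load 1 — applied couple M₀=10 kN·m at a=32/5 m (b=L-a=48/5):
  M_1 = M₀x/L  [x≤a] = 10·(16/5)/16 = 2 kN·m
Load 2 — uniform load w=6 kN/m over full span:
  M_2 = wx(L-x)/2 = 6·(16/5)·(16-(16/5))/2 = 3072/25 kN·m
Load 3 — applied couple M₀=6 kN·m at a=4 m (b=L-a=12):
  M_3 = M₀x/L  [x≤a] = 6·(16/5)/16 = 6/5 kN·m
Load 4 — applied couple M₀=6 kN·m at a=48/5 m (b=L-a=32/5):
  M_4 = M₀x/L  [x≤a] = 6·(16/5)/16 = 6/5 kN·m
Superposition: M = Σ M_i = 3182/25 kN·m ≈ 127.280000 kN·m

M(16/5) = 3182/25 kN·m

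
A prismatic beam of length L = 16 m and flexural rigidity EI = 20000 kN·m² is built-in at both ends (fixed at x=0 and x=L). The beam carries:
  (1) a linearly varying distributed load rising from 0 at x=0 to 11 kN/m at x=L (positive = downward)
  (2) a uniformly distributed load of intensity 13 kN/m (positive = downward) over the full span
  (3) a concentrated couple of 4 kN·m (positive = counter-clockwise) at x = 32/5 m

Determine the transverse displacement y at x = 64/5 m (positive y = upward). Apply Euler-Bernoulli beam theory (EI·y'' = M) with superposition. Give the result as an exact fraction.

y(64/5) = -1955264/29296875 m

Load 1 — triangular load w₀=11 kN/m (0→w₀ over full span):
  y_1 = -w₀x²(L-x)²(x+2L)/(120LEI) = -11·(64/5)²·(16-(64/5))²·((64/5)+2·16)/(120·16·20000) = -630784/29296875 m
Load 2 — uniform load w=13 kN/m over full span:
  y_2 = -wx²(L-x)²/(24EI) = -13·(64/5)²·(16-(64/5))²/(24·20000) = -53248/1171875 m
Load 3 — applied couple M₀=4 kN·m at a=32/5 m (b=L-a=48/5):
  y_3 = (R_Ax³/6 - M_Ax²/2 - M₀(x-a)²/2)/EI  [x>a] with R_A=9/25, M_A=12/25 = ((9/25)·(64/5)³/6 - (12/25)·(64/5)²/2 - 4·((64/5)-(32/5))²/2)/20000 = 448/1953125 m
Superposition: y = Σ y_i = -1955264/29296875 m ≈ -0.066740 m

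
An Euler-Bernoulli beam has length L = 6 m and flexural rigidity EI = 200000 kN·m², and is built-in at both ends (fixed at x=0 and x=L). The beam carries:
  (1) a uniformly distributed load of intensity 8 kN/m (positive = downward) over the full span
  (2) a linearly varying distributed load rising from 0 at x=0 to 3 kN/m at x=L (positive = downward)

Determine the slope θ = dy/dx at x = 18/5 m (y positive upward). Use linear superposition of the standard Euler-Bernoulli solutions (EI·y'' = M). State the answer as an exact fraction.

Load 1 — uniform load w=8 kN/m over full span:
  θ_1 = -wx(L-x)(L-2x)/(12EI) = -8·(18/5)·(6-(18/5))·(6-2·(18/5))/(12·200000) = 27/781250 rad
Load 2 — triangular load w₀=3 kN/m (0→w₀ over full span):
  θ_2 = -w₀(2x(L-x)(L-2x)(x+2L)+x²(L-x)²)/(120LEI) = -3·(2·(18/5)·(6-(18/5))·(6-2·(18/5))·((18/5)+2·6)+(18/5)²·(6-(18/5))²)/(120·6·200000) = 81/15625000 rad
Superposition: θ = Σ θ_i = 621/15625000 rad ≈ 0.000040 rad

θ(18/5) = 621/15625000 rad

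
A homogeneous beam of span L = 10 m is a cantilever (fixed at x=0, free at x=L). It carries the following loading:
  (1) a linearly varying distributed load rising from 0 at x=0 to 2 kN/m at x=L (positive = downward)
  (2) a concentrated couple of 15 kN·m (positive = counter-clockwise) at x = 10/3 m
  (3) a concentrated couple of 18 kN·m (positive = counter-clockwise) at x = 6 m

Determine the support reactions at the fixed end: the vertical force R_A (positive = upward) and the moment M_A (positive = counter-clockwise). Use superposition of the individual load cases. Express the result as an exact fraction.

R_A = 10 kN, M_A = 101/3 kN·m

Load 1 — triangular load w₀=2 kN/m (0→w₀ over full span):
  R_A = w₀L/2 = 2·10/2 = 10 kN
  M_A = w₀L²/3 = 2·10²/3 = 200/3 kN·m
Load 2 — applied couple M₀=15 kN·m at a=10/3 m (b=L-a=20/3):
  R_A = 0 kN
  M_A = -M₀ = -15 kN·m
Load 3 — applied couple M₀=18 kN·m at a=6 m (b=L-a=4):
  R_A = 0 kN
  M_A = -M₀ = -18 kN·m
Superposition: R_A = 10 kN, M_A = 101/3 kN·m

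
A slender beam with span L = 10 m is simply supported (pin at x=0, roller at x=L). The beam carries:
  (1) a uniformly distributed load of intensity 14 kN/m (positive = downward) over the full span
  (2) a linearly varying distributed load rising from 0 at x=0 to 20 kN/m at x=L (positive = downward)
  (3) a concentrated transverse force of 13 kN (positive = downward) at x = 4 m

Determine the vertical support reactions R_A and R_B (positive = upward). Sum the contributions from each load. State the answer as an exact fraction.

R_A = 1667/15 kN, R_B = 2128/15 kN

Load 1 — uniform load w=14 kN/m over full span:
  R_A = wL/2 = 14·10/2 = 70 kN
  R_B = wL/2 = 14·10/2 = 70 kN
Load 2 — triangular load w₀=20 kN/m (0→w₀ over full span):
  R_A = w₀L/6 = 20·10/6 = 100/3 kN
  R_B = w₀L/3 = 20·10/3 = 200/3 kN
Load 3 — point force P=13 kN at a=4 m (b=L-a=6):
  R_A = Pb/L = 13·6/10 = 39/5 kN
  R_B = Pa/L = 13·4/10 = 26/5 kN
Superposition: R_A = 1667/15 kN, R_B = 2128/15 kN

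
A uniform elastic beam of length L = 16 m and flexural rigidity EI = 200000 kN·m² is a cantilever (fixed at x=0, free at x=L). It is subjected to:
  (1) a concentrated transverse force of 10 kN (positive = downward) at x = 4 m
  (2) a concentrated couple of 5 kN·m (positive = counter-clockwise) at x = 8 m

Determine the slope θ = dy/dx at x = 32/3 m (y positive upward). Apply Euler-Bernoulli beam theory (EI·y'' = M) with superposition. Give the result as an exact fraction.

θ(32/3) = -1/5000 rad

Load 1 — point force P=10 kN at a=4 m (b=L-a=12):
  θ_1 = -Pa²/(2EI)  [x>a] = -10·4²/(2·200000) = -1/2500 rad
Load 2 — applied couple M₀=5 kN·m at a=8 m (b=L-a=8):
  θ_2 = M₀a/EI  [x>a] = 5·8/200000 = 1/5000 rad
Superposition: θ = Σ θ_i = -1/5000 rad ≈ -0.000200 rad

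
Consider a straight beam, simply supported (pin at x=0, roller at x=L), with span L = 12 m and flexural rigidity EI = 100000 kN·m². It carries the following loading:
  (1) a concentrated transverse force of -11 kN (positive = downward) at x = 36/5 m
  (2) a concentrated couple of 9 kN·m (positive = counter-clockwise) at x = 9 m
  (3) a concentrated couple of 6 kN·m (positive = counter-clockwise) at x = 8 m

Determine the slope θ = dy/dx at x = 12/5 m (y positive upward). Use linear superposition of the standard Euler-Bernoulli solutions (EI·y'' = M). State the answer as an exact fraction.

Load 1 — point force P=-11 kN at a=36/5 m (b=L-a=24/5):
  θ_1 = -Pb(L²-b²-3x²)/(6LEI)  [x≤a] = -(-11)·(24/5)·(12²-(24/5)²-3·(12/5)²)/(6·12·100000) = 297/390625 rad
Load 2 — applied couple M₀=9 kN·m at a=9 m (b=L-a=3):
  θ_2 = (M₀x²/(2L)+C₁)/EI  [x≤a] with C₁=M₀(3b²-L²)/(6L)=-117/8 = (9·(12/5)²/(2·12)+(-117/8))/100000 = -2493/20000000 rad
Load 3 — applied couple M₀=6 kN·m at a=8 m (b=L-a=4):
  θ_3 = (M₀x²/(2L)+C₁)/EI  [x≤a] with C₁=M₀(3b²-L²)/(6L)=-8 = (6·(12/5)²/(2·12)+(-8))/100000 = -41/625000 rad
Superposition: θ = Σ θ_i = 57007/100000000 rad ≈ 0.000570 rad

θ(12/5) = 57007/100000000 rad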